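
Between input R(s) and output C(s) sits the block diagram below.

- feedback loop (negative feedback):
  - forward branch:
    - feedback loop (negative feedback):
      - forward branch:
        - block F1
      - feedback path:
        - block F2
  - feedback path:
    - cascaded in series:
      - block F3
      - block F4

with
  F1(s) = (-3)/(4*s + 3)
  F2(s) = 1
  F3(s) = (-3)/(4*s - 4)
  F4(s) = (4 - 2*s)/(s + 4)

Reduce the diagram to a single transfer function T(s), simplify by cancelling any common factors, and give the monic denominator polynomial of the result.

Answer: s^3 + 3*s^2 - 41*s/8 + 9/4

Working:
(1) apply the feedback formula to F1, F2 gives (-3)/(4*s)
(2) multiply F3, F4 (series) gives (3*s - 6)/(2*s^2 + 6*s - 8)
(3) collapse the loop ([F1/(1+F1*F2)] forward, (F3*F4) return) gives (-6*s^2 - 18*s + 24)/(8*s^3 + 24*s^2 - 41*s + 18)
That last expression is T(s), already simplified. Scaling its denominator by 1/8 (the reciprocal of the leading coefficient) yields the monic denominator.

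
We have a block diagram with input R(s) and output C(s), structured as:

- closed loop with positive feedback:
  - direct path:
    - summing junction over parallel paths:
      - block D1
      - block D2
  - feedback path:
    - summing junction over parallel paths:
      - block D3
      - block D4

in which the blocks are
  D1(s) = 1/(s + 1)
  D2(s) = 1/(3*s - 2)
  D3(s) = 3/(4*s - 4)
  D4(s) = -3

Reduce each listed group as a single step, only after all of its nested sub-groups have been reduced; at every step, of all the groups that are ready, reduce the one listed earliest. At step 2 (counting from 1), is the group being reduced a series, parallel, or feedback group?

Step 1 - parallel reduction of D1, D2
Step 2 - reduce the parallel group D3, D4
Step 3 - collapse the loop ((D1+D2) forward, (D3+D4) return)
At step 2 the group reduced is parallel.

Hence the answer: parallel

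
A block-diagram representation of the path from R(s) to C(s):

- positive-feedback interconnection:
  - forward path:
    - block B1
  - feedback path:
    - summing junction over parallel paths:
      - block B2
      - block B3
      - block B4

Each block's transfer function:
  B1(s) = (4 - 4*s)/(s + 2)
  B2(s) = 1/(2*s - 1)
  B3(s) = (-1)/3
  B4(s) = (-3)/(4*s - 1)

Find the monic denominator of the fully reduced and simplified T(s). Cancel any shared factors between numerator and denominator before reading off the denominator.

Step 1: sum the parallel branches B2, B3, B4 gives (5 - 8*s^2)/(24*s^2 - 18*s + 3)
Step 2: reduce the feedback loop with forward B1 and return (B2+B3+B4) gives (96*s^3 - 168*s^2 + 84*s - 12)/(8*s^3 - 62*s^2 + 13*s + 14)
Step 2 gives the fully reduced T(s), with no common factor left to cancel. The denominator's leading coefficient is 8, so divide each of its coefficients by 8 to get the monic form.

Final answer: s^3 - 31*s^2/4 + 13*s/8 + 7/4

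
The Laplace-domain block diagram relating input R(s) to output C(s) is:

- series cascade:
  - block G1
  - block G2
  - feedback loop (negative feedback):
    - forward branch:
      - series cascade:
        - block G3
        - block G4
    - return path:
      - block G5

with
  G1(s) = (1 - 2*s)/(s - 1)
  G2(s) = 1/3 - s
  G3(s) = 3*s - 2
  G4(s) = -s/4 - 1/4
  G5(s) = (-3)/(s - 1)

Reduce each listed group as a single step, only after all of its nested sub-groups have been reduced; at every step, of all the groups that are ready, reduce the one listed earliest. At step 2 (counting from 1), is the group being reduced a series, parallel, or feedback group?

Step 1: multiply G3, G4 (series)
Step 2: reduce the feedback loop with forward (G3*G4) and return G5
Step 3: combine G1, G2, [(G3*G4)/(1+(G3*G4)*G5)] in series
Step 2: feedback.

Hence the answer: feedback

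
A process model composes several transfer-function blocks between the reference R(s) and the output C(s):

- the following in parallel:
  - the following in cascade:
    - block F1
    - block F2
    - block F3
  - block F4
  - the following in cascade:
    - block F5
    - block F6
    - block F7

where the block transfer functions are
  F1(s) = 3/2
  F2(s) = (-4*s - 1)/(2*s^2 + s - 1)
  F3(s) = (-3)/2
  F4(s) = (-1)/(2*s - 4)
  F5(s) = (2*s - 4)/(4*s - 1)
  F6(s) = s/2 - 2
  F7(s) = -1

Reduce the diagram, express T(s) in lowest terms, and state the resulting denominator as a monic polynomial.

First reduce the diagram to T(s).

1. series reduction of F1, F2, F3 -> (36*s + 9)/(8*s^2 + 4*s - 4)
2. cascade F5, F6, F7 -> (-s^2 + 6*s - 8)/(4*s - 1)
3. parallel reduction of (F1*F2*F3), F4, (F5*F6*F7) -> (-8*s^5 + 60*s^4 + 4*s^3 - 276*s^2 + 145*s - 48)/(32*s^4 - 56*s^3 - 36*s^2 + 44*s - 8)
No further cancellation is possible in the step-3 result, so that is T(s). Its denominator becomes monic after dividing by the leading coefficient 32.

Answer: s^4 - 7*s^3/4 - 9*s^2/8 + 11*s/8 - 1/4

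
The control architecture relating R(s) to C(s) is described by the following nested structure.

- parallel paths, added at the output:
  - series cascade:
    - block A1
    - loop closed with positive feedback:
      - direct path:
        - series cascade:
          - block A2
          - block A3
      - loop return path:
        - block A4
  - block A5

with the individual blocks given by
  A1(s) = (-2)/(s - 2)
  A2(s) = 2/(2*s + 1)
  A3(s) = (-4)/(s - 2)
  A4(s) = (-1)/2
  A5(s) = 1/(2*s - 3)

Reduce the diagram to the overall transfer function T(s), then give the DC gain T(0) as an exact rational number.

Reducing step by step:

Step 1 - cascade A2, A3, giving (-8)/(2*s^2 - 3*s - 2)
Step 2 - apply the feedback formula to (A2*A3), A4, giving (-8)/(2*s^2 - 3*s - 6)
Step 3 - multiply A1, [(A2*A3)/(1-(A2*A3)*A4)] (series), giving 16/(2*s^3 - 7*s^2 + 12)
Step 4 - reduce the parallel group (A1*[(A2*A3)/(1-(A2*A3)*A4)]), A5, giving (2*s^3 - 7*s^2 + 32*s - 36)/(4*s^4 - 20*s^3 + 21*s^2 + 24*s - 36)
That last expression is T(s); at s = 0 only the constant terms survive, so T(0) = -36/(-36) = 1.

Answer: 1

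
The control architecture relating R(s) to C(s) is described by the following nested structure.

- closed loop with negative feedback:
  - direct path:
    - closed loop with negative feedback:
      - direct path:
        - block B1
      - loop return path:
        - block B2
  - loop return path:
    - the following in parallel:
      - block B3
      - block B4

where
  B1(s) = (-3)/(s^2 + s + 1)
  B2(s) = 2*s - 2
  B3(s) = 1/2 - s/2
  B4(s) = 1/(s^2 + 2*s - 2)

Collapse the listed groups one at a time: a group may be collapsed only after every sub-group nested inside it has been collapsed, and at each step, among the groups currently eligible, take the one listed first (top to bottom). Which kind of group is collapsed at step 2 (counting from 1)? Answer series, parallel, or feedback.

(1) close the feedback loop around B1, B2
(2) combine B3, B4 in parallel
(3) collapse the loop ([B1/(1+B1*B2)] forward, (B3+B4) return)
At step 2 the group reduced is parallel.

Hence the answer: parallel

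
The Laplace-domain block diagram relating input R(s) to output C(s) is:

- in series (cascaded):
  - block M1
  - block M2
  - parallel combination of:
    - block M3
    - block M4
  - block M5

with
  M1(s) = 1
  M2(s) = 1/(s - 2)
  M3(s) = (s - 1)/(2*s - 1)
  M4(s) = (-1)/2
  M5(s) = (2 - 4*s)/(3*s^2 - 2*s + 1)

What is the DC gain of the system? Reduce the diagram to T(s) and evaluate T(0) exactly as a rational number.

Step 1 - combine M3, M4 in parallel: (-1)/(4*s - 2)
Step 2 - cascade M1, M2, (M3+M4), M5: 1/(3*s^3 - 8*s^2 + 5*s - 2)
DC gain: substitute s = 0 into T(s) from step 2: T(0) = 1/(-2) = -1/2.

Answer: -1/2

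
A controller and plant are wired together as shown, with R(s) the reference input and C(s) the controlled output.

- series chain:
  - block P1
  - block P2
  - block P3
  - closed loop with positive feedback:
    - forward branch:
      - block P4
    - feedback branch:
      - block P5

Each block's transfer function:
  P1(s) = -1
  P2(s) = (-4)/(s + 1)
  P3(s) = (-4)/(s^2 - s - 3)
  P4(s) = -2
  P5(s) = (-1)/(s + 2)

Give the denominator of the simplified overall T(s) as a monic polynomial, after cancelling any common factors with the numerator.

First reduce the diagram to T(s).

Step 1: feedback reduction of P4, P5; result (-2*s - 4)/s
Step 2: series reduction of P1, P2, P3, [P4/(1-P4*P5)]; result (32*s + 64)/(s^4 - 4*s^2 - 3*s)
T(s) is the step-2 result (common factors already cancelled). Leading coefficient of the denominator: 1, so no rescaling is needed.

Answer: s^4 - 4*s^2 - 3*s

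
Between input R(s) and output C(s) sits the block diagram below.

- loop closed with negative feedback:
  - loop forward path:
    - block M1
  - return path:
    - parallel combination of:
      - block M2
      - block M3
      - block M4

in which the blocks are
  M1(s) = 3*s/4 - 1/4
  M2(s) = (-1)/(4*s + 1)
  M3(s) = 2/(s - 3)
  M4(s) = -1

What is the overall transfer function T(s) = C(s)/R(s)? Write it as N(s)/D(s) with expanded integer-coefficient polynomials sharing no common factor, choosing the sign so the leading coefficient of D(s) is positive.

Step 1: reduce the parallel group M2, M3, M4 -> (-4*s^2 + 18*s + 8)/(4*s^2 - 11*s - 3)
Step 2: close the feedback loop around M1, (M2+M3+M4), which is the overall transfer function T(s) = C(s)/R(s) in lowest terms

Hence the answer: (-12*s^3 + 37*s^2 - 2*s - 3)/(12*s^3 - 74*s^2 + 38*s + 20)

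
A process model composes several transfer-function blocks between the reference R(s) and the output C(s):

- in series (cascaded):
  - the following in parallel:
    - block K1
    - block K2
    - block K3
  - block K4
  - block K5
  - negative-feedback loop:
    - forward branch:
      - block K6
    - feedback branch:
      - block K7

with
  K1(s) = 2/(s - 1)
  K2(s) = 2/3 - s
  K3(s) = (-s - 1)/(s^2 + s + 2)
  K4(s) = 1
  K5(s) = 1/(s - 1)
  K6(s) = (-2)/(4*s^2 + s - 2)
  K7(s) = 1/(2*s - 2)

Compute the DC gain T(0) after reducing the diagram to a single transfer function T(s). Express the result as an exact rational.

1. reduce the parallel group K1, K2, K3 -> (-3*s^4 + 2*s^3 + 14*s + 11)/(3*s^3 + 3*s - 6)
2. apply the feedback formula to K6, K7 -> (2 - 2*s)/(4*s^3 - 3*s^2 - 3*s + 1)
3. combine (K1+K2+K3), K4, K5, [K6/(1+K6*K7)] in series -> (6*s^4 - 4*s^3 - 28*s - 22)/(12*s^6 - 9*s^5 + 3*s^4 - 30*s^3 + 9*s^2 + 21*s - 6)
Evaluating the step-3 result (the overall T(s)) at s = 0 gives T(0) = -22/(-6) = 11/3.

Therefore the answer is 11/3.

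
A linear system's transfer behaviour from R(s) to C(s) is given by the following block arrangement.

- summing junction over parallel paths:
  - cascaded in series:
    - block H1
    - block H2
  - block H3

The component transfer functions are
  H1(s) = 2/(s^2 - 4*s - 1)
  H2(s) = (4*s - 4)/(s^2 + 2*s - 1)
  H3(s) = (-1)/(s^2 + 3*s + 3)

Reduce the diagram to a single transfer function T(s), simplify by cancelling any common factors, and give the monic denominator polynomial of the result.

[1] combine H1, H2 in series, giving (8*s - 8)/(s^4 - 2*s^3 - 10*s^2 + 2*s + 1)
[2] reduce the parallel group (H1*H2), H3, giving (-s^4 + 10*s^3 + 26*s^2 - 2*s - 25)/(s^6 + s^5 - 13*s^4 - 34*s^3 - 23*s^2 + 9*s + 3)
The result of step 2 is T(s) in lowest terms. Its denominator already has leading coefficient 1, so it is monic as it stands.

Therefore the answer is s^6 + s^5 - 13*s^4 - 34*s^3 - 23*s^2 + 9*s + 3.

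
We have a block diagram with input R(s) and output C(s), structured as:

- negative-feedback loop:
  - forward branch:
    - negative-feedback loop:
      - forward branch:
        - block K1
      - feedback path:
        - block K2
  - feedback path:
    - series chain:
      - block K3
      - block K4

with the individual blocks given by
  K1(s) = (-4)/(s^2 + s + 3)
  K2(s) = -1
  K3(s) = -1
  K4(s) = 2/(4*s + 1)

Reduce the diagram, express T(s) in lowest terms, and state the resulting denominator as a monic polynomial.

[1] collapse the loop (K1 forward, K2 return): (-4)/(s^2 + s + 7)
[2] multiply K3, K4 (series): (-2)/(4*s + 1)
[3] reduce the feedback loop with forward [K1/(1+K1*K2)] and return (K3*K4): (-16*s - 4)/(4*s^3 + 5*s^2 + 29*s + 15)
No further cancellation is possible in the step-3 result, so that is T(s). Its denominator becomes monic after dividing by the leading coefficient 4.

Answer: s^3 + 5*s^2/4 + 29*s/4 + 15/4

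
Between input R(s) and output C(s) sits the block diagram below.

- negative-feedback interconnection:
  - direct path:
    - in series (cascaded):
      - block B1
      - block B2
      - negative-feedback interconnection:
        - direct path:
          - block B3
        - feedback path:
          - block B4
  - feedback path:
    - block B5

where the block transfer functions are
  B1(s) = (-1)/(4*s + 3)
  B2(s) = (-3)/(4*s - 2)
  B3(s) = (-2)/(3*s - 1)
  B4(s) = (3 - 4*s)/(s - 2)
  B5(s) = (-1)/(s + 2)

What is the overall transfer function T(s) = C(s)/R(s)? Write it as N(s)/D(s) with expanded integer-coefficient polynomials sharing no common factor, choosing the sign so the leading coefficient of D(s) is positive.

(1) apply the feedback formula to B3, B4; result (4 - 2*s)/(3*s^2 + s - 4)
(2) series reduction of B1, B2, [B3/(1+B3*B4)]; result (6 - 3*s)/(24*s^4 + 14*s^3 - 39*s^2 - 11*s + 12)
(3) apply the feedback formula to (B1*B2*[B3/(1+B3*B4)]), B5: this yields T(s), and no further normalization is needed

Hence the answer: (12 - 3*s^2)/(24*s^5 + 62*s^4 - 11*s^3 - 89*s^2 - 7*s + 18)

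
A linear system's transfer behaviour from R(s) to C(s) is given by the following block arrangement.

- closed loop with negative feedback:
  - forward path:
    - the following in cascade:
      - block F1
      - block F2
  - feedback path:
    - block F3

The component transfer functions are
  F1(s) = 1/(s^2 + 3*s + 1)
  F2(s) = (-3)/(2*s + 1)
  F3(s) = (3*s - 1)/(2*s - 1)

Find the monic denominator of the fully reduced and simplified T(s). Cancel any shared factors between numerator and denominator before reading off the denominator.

[1] cascade F1, F2: (-3)/(2*s^3 + 7*s^2 + 5*s + 1)
[2] collapse the loop ((F1*F2) forward, F3 return): (3 - 6*s)/(4*s^4 + 12*s^3 + 3*s^2 - 12*s + 2)
That last expression is T(s), already simplified. Scaling its denominator by 1/4 (the reciprocal of the leading coefficient) yields the monic denominator.

Answer: s^4 + 3*s^3 + 3*s^2/4 - 3*s + 1/2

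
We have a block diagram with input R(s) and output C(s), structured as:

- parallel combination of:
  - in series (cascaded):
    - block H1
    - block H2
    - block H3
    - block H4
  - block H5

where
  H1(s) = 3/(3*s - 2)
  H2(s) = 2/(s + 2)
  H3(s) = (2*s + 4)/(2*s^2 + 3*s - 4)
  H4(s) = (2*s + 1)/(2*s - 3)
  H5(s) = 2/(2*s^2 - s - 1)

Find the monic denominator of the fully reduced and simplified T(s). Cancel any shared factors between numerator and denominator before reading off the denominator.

Answer: s^6 - 7*s^5/6 - 53*s^4/12 + 199*s^3/24 - 67*s^2/24 - 23*s/12 + 1

Working:
Step 1: cascade H1, H2, H3, H4 gives (24*s + 12)/(12*s^4 - 8*s^3 - 51*s^2 + 70*s - 24)
Step 2: add (H1*H2*H3*H4), H5 (parallel) gives (24*s^4 + 32*s^3 - 102*s^2 + 104*s - 60)/(24*s^6 - 28*s^5 - 106*s^4 + 199*s^3 - 67*s^2 - 46*s + 24)
T(s) is the step-2 result (common factors already cancelled). Leading coefficient of the denominator: 24. Divide through by 24 for the monic polynomial.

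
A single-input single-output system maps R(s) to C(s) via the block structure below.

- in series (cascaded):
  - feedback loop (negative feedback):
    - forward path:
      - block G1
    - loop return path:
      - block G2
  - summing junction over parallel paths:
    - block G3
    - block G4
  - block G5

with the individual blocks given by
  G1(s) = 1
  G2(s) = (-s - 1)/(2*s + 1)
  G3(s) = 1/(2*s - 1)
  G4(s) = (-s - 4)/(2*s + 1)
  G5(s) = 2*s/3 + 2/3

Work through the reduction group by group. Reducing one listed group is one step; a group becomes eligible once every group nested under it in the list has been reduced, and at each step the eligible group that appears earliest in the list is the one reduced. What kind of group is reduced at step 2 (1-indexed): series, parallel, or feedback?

(1) apply the feedback formula to G1, G2
(2) sum the parallel branches G3, G4
(3) combine [G1/(1+G1*G2)], (G3+G4), G5 in series
At step 2 the group reduced is parallel.

Hence the answer: parallel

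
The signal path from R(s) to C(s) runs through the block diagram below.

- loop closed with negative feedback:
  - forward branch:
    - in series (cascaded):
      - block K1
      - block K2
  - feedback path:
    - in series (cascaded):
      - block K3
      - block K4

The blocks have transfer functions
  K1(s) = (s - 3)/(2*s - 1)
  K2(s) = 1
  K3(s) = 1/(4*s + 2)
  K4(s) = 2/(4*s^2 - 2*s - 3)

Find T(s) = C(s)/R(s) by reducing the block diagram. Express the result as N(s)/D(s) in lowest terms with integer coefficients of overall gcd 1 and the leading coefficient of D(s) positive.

1. cascade K1, K2; result (s - 3)/(2*s - 1)
2. combine K3, K4 in series; result 1/(8*s^3 - 8*s - 3)
3. collapse the loop ((K1*K2) forward, (K3*K4) return): this yields T(s), and no further normalization is needed

Answer: (8*s^4 - 24*s^3 - 8*s^2 + 21*s + 9)/(16*s^4 - 8*s^3 - 16*s^2 + 3*s)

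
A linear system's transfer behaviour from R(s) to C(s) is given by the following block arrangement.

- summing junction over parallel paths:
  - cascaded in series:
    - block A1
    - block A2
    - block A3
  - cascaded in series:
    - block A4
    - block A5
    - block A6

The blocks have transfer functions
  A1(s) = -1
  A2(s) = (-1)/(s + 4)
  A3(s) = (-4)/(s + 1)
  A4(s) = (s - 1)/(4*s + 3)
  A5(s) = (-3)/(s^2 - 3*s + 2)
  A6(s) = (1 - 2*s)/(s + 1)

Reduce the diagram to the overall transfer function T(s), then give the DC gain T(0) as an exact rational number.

Step 1. reduce the series chain A1, A2, A3: (-4)/(s^2 + 5*s + 4)
Step 2. cascade A4, A5, A6: (6*s - 3)/(4*s^3 - s^2 - 11*s - 6)
Step 3. sum the parallel branches (A1*A2*A3), (A4*A5*A6): (-10*s^2 + 41*s + 12)/(4*s^4 + 15*s^3 - 15*s^2 - 50*s - 24)
DC gain: substitute s = 0 into T(s) from step 3: T(0) = 12/(-24) = -1/2.

Answer: -1/2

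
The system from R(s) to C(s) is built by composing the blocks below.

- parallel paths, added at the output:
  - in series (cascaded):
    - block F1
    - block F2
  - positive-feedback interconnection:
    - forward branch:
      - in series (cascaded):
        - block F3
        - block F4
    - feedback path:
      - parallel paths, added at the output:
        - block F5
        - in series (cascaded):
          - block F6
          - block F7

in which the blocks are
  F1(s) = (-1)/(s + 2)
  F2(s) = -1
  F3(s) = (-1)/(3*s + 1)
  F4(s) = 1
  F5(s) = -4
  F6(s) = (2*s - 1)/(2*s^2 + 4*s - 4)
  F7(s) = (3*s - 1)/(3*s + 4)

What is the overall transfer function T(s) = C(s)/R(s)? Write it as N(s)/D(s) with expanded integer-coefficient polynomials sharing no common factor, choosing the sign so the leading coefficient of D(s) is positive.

First reduce the diagram to T(s).

Step 1 - reduce the series chain F1, F2: 1/(s + 2)
Step 2 - series reduction of F3, F4: (-1)/(3*s + 1)
Step 3 - series reduction of F6, F7: (6*s^2 - 5*s + 1)/(6*s^3 + 20*s^2 + 4*s - 16)
Step 4 - parallel reduction of F5, (F6*F7): (-24*s^3 - 74*s^2 - 21*s + 65)/(6*s^3 + 20*s^2 + 4*s - 16)
Step 5 - collapse the loop ((F3*F4) forward, (F5+(F6*F7)) return): (-6*s^3 - 20*s^2 - 4*s + 16)/(18*s^4 + 42*s^3 - 42*s^2 - 65*s + 49)
Step 6 - reduce the parallel group (F1*F2), [(F3*F4)/(1-(F3*F4)*(F5+(F6*F7)))], which is the overall transfer function T(s) = C(s)/R(s) in lowest terms

Answer: (12*s^4 + 10*s^3 - 86*s^2 - 57*s + 81)/(18*s^5 + 78*s^4 + 42*s^3 - 149*s^2 - 81*s + 98)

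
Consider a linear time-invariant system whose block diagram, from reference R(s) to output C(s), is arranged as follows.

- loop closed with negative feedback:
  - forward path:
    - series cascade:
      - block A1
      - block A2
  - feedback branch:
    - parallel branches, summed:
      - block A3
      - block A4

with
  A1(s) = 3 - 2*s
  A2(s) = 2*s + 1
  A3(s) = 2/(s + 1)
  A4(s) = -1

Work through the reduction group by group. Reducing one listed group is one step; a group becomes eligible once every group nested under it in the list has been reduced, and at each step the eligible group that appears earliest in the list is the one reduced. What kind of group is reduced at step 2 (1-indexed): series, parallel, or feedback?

Reducing step by step:

Step 1 - reduce the series chain A1, A2
Step 2 - combine A3, A4 in parallel
Step 3 - collapse the loop ((A1*A2) forward, (A3+A4) return)
Step 2 collapses a parallel group.

Answer: parallel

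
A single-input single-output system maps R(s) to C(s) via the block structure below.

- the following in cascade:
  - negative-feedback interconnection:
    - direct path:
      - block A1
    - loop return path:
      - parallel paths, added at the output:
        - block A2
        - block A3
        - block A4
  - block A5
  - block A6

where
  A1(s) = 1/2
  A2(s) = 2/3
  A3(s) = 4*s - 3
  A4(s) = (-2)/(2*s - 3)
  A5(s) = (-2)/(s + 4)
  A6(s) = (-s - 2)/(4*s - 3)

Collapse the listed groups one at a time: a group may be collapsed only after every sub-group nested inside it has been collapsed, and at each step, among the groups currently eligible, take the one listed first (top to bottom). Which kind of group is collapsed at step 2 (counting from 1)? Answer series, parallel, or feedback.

(1) add A2, A3, A4 (parallel)
(2) close the feedback loop around A1, (A2+A3+A4)
(3) cascade [A1/(1+A1*(A2+A3+A4))], A5, A6
Step 2: feedback.

Therefore the answer is feedback.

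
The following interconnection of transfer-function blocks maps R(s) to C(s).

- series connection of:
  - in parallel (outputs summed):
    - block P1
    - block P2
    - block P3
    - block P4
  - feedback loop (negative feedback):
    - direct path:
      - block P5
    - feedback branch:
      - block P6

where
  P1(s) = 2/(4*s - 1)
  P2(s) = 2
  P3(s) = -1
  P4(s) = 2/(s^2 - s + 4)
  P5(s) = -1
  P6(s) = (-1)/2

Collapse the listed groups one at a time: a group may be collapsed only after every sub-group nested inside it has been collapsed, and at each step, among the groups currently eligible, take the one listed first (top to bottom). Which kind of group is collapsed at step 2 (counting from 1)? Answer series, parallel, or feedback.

Step 1 - parallel reduction of P1, P2, P3, P4
Step 2 - feedback reduction of P5, P6
Step 3 - cascade (P1+P2+P3+P4), [P5/(1+P5*P6)]
At step 2 the group reduced is feedback.

Answer: feedback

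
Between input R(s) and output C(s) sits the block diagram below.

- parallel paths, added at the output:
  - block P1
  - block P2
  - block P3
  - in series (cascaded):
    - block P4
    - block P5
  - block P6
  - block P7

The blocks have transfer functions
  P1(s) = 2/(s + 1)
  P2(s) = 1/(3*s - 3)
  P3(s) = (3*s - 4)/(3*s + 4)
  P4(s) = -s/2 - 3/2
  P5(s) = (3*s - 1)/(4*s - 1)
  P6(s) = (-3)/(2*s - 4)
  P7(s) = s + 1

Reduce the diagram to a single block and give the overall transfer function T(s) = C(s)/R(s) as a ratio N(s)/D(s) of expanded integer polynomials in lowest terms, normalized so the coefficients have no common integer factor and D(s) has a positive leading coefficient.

Step 1: cascade P4, P5; result (-3*s^2 - 8*s + 3)/(8*s - 2)
Step 2: reduce the parallel group P1, P2, P3, (P4*P5), P6, P7, which is the overall transfer function T(s) = C(s)/R(s) in lowest terms

Answer: (45*s^6 + 24*s^5 - 342*s^4 - 121*s^3 + 119*s^2 + 235*s - 44)/(72*s^5 - 66*s^4 - 252*s^3 + 114*s^2 + 180*s - 48)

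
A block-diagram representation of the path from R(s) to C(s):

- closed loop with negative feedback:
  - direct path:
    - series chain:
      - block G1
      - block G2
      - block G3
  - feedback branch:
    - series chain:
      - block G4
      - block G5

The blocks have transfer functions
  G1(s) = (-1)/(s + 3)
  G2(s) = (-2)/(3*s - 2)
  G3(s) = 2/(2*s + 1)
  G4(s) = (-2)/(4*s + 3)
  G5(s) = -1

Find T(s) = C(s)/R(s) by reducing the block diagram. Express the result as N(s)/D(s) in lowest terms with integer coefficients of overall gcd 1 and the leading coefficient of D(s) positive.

The answer is (16*s + 12)/(24*s^4 + 86*s^3 + 31*s^2 - 39*s - 10).

Reasoning:
[1] series reduction of G1, G2, G3 -> 4/(6*s^3 + 17*s^2 - 5*s - 6)
[2] reduce the series chain G4, G5 -> 2/(4*s + 3)
[3] feedback reduction of (G1*G2*G3), (G4*G5): this yields T(s), and no further normalization is needed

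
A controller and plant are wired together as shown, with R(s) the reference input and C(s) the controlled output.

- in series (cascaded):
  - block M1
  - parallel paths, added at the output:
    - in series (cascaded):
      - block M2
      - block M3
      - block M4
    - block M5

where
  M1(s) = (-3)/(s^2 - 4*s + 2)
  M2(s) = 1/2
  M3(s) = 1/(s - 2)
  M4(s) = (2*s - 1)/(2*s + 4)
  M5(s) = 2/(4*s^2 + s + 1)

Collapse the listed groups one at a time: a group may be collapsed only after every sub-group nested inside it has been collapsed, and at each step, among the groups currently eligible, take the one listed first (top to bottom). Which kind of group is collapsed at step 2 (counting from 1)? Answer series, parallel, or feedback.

Step 1. combine M2, M3, M4 in series
Step 2. reduce the parallel group (M2*M3*M4), M5
Step 3. combine M1, ((M2*M3*M4)+M5) in series
At step 2 the group reduced is parallel.

Answer: parallel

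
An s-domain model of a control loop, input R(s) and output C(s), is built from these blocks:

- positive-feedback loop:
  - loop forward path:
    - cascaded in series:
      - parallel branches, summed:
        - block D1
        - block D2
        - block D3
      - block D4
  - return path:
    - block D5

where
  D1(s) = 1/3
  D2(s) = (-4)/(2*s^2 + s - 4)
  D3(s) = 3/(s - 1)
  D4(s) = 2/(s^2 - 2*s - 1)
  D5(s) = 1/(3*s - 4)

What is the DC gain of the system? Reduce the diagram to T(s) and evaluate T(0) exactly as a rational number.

[1] add D1, D2, D3 (parallel) = (2*s^3 + 17*s^2 - 8*s - 20)/(6*s^3 - 3*s^2 - 15*s + 12)
[2] series reduction of (D1+D2+D3), D4 = (4*s^3 + 34*s^2 - 16*s - 40)/(6*s^5 - 15*s^4 - 15*s^3 + 45*s^2 - 9*s - 12)
[3] reduce the feedback loop with forward ((D1+D2+D3)*D4) and return D5 = (12*s^4 + 86*s^3 - 184*s^2 - 56*s + 160)/(18*s^6 - 69*s^5 + 15*s^4 + 191*s^3 - 241*s^2 + 16*s + 88)
Evaluating the step-3 result (the overall T(s)) at s = 0 gives T(0) = 160/88 = 20/11.

Final answer: 20/11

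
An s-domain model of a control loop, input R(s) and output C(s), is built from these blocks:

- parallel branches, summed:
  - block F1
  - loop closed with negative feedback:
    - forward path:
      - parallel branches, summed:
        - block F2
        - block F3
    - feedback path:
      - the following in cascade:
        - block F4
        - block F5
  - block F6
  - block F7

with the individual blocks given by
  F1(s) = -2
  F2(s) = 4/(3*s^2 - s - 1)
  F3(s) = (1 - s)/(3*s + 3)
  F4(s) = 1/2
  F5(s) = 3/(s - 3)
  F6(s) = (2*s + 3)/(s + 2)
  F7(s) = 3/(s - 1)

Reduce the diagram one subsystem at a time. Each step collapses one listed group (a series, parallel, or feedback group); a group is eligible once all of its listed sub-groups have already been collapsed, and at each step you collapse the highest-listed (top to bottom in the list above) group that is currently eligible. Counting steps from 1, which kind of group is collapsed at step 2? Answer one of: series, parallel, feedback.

Step 1: reduce the parallel group F2, F3
Step 2: series reduction of F4, F5
Step 3: apply the feedback formula to (F2+F3), (F4*F5)
Step 4: reduce the parallel group F1, [(F2+F3)/(1+(F2+F3)*(F4*F5))], F6, F7
The group at step 2 is a series group.

Therefore the answer is series.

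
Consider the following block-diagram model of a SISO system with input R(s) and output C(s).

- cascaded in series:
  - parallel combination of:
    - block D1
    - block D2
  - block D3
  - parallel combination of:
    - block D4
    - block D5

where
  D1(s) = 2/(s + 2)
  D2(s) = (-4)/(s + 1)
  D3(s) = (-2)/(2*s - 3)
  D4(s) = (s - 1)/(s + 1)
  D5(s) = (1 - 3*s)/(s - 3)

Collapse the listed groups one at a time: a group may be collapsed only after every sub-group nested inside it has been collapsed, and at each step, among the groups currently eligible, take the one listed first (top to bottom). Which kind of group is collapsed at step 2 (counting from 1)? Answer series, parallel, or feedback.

[1] add D1, D2 (parallel)
[2] sum the parallel branches D4, D5
[3] combine (D1+D2), D3, (D4+D5) in series
At step 2 the group reduced is parallel.

Answer: parallel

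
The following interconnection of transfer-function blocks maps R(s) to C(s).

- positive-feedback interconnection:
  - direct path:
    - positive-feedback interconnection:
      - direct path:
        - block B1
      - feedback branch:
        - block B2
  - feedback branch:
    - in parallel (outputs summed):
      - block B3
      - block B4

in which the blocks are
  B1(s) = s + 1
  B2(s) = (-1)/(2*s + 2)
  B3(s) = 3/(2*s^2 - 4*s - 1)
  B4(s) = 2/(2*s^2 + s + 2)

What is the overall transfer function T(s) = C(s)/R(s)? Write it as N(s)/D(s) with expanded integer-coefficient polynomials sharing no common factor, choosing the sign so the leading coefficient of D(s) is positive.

Step 1. apply the feedback formula to B1, B2, giving 2*s/3 + 2/3
Step 2. add B3, B4 (parallel), giving (10*s^2 - 5*s + 4)/(4*s^4 - 6*s^3 - 2*s^2 - 9*s - 2)
Step 3. apply the feedback formula to [B1/(1-B1*B2)], (B3+B4), giving the overall T(s)

Therefore the answer is (8*s^5 - 4*s^4 - 16*s^3 - 22*s^2 - 22*s - 4)/(12*s^4 - 38*s^3 - 16*s^2 - 25*s - 14).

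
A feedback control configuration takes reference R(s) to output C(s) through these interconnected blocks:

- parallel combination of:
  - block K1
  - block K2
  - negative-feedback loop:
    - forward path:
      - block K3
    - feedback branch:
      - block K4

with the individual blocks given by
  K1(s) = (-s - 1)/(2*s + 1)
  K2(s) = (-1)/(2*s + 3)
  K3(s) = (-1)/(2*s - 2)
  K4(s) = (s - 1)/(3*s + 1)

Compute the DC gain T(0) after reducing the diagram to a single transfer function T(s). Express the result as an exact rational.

The answer is -1/3.

Reasoning:
1. apply the feedback formula to K3, K4 = (-3*s - 1)/(6*s^2 - 5*s - 1)
2. reduce the parallel group K1, K2, [K3/(1+K3*K4)] = (-12*s^4 - 44*s^3 - 15*s^2 + 10*s + 1)/(24*s^4 + 28*s^3 - 26*s^2 - 23*s - 3)
The step-2 result is T(s). Setting s = 0: T(0) = 1/(-3) = -1/3.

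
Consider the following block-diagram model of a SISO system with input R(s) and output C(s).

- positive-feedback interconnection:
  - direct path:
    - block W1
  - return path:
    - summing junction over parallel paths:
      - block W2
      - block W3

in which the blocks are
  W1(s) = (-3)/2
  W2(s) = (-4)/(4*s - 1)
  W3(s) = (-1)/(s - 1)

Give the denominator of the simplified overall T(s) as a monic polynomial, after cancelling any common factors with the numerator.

Step 1. add W2, W3 (parallel), giving (5 - 8*s)/(4*s^2 - 5*s + 1)
Step 2. close the feedback loop around W1, (W2+W3), giving (-12*s^2 + 15*s - 3)/(8*s^2 - 34*s + 17)
The result of step 2 is T(s) in lowest terms. Its denominator has leading coefficient 8; dividing the denominator through by 8 makes it monic.

Final answer: s^2 - 17*s/4 + 17/8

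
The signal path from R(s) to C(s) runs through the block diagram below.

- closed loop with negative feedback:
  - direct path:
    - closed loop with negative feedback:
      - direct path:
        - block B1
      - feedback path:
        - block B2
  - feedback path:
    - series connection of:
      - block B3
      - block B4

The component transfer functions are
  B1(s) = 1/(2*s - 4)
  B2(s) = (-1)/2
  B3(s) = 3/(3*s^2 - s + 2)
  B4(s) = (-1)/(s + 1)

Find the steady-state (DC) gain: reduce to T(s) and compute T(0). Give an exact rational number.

Step 1: apply the feedback formula to B1, B2 = 2/(4*s - 9)
Step 2: series reduction of B3, B4 = (-3)/(3*s^3 + 2*s^2 + s + 2)
Step 3: reduce the feedback loop with forward [B1/(1+B1*B2)] and return (B3*B4) = (6*s^3 + 4*s^2 + 2*s + 4)/(12*s^4 - 19*s^3 - 14*s^2 - s - 24)
Evaluating the step-3 result (the overall T(s)) at s = 0 gives T(0) = 4/(-24) = -1/6.

Hence the answer: -1/6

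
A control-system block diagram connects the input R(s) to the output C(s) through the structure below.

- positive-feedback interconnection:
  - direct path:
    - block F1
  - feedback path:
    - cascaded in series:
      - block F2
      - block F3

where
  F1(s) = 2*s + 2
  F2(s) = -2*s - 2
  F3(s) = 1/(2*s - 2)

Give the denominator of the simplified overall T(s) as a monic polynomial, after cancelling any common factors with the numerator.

Answer: s^2 + 5*s/2 + 1/2

Working:
[1] series reduction of F2, F3; result (-s - 1)/(s - 1)
[2] collapse the loop (F1 forward, (F2*F3) return); result (2*s^2 - 2)/(2*s^2 + 5*s + 1)
That last expression is T(s), already simplified. Scaling its denominator by 1/2 (the reciprocal of the leading coefficient) yields the monic denominator.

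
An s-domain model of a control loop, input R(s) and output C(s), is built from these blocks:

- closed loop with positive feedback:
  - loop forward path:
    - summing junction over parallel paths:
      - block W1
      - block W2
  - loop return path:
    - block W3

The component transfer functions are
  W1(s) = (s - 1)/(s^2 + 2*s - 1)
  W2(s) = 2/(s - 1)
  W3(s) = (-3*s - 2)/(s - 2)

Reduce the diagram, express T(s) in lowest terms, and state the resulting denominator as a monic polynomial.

First reduce the diagram to T(s).

Step 1. combine W1, W2 in parallel = (3*s^2 + 2*s - 1)/(s^3 + s^2 - 3*s + 1)
Step 2. reduce the feedback loop with forward (W1+W2) and return W3 = (3*s^3 - 4*s^2 - 5*s + 2)/(s^4 + 8*s^3 + 7*s^2 + 8*s - 4)
The result of step 2 is T(s) in lowest terms. Its denominator already has leading coefficient 1, so it is monic as it stands.

Answer: s^4 + 8*s^3 + 7*s^2 + 8*s - 4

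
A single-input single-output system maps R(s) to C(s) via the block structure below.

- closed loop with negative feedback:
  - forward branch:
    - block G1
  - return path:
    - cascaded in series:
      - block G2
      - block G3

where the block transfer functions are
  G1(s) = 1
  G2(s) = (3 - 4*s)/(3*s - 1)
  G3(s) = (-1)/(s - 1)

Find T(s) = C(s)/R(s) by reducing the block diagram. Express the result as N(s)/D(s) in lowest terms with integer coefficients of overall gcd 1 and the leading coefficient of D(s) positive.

Answer: (3*s^2 - 4*s + 1)/(3*s^2 - 2)

Working:
Step 1: multiply G2, G3 (series): (4*s - 3)/(3*s^2 - 4*s + 1)
Step 2: collapse the loop (G1 forward, (G2*G3) return) - this is the overall T(s), already in the required normalized form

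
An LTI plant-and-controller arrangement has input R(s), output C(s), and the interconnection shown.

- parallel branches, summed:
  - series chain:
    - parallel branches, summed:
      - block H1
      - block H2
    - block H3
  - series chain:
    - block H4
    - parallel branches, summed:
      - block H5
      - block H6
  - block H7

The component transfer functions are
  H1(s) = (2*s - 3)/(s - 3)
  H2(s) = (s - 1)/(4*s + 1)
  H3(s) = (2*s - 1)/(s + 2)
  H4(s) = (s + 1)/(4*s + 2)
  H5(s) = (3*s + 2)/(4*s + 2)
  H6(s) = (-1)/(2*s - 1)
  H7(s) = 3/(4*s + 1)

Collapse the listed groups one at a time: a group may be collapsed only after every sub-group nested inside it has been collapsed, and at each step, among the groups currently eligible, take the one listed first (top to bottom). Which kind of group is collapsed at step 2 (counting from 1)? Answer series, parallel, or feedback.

Answer: series

Working:
Step 1. reduce the parallel group H1, H2
Step 2. cascade (H1+H2), H3
Step 3. parallel reduction of H5, H6
Step 4. series reduction of H4, (H5+H6)
Step 5. combine ((H1+H2)*H3), (H4*(H5+H6)), H7 in parallel
The group at step 2 is a series group.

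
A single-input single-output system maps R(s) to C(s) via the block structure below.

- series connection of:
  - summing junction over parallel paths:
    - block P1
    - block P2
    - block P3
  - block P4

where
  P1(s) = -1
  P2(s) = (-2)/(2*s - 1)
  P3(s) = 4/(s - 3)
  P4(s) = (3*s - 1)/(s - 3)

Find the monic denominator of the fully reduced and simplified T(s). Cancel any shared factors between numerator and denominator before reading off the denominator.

Answer: s^3 - 13*s^2/2 + 12*s - 9/2

Working:
Step 1 - sum the parallel branches P1, P2, P3, giving (-2*s^2 + 13*s - 1)/(2*s^2 - 7*s + 3)
Step 2 - combine (P1+P2+P3), P4 in series, giving (-6*s^3 + 41*s^2 - 16*s + 1)/(2*s^3 - 13*s^2 + 24*s - 9)
No further cancellation is possible in the step-2 result, so that is T(s). Its denominator becomes monic after dividing by the leading coefficient 2.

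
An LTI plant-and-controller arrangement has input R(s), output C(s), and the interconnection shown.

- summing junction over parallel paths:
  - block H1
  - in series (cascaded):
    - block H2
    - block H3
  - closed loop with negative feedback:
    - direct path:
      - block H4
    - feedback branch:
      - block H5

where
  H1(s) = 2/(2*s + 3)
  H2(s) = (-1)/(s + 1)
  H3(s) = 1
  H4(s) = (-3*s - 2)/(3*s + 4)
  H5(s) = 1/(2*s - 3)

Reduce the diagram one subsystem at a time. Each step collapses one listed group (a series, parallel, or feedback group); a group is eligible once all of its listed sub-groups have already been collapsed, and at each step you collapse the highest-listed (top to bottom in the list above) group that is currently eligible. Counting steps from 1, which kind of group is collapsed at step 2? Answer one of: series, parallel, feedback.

Reducing step by step:

1. cascade H2, H3
2. apply the feedback formula to H4, H5
3. sum the parallel branches H1, (H2*H3), [H4/(1+H4*H5)]
So the answer for step 2 is feedback.

Answer: feedback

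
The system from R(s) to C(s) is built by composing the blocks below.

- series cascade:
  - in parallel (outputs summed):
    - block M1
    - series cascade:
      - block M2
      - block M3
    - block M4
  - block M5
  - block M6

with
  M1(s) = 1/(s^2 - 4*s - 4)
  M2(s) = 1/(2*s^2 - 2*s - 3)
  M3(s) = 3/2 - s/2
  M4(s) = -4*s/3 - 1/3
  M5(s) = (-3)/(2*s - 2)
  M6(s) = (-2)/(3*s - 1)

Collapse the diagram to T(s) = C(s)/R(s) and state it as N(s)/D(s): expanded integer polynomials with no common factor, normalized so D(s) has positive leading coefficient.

Step 1 - combine M2, M3 in series: (3 - s)/(4*s^2 - 4*s - 6)
Step 2 - combine M1, (M2*M3), M4 in parallel: (-16*s^5 + 76*s^4 + 41*s^3 - 121*s^2 - 172*s - 78)/(12*s^4 - 60*s^3 - 18*s^2 + 120*s + 72)
Step 3 - combine (M1+(M2*M3)+M4), M5, M6 in series - this is the overall T(s), already in the required normalized form

Therefore the answer is (-16*s^5 + 76*s^4 + 41*s^3 - 121*s^2 - 172*s - 78)/(12*s^6 - 76*s^5 + 66*s^4 + 124*s^3 - 94*s^2 - 56*s + 24).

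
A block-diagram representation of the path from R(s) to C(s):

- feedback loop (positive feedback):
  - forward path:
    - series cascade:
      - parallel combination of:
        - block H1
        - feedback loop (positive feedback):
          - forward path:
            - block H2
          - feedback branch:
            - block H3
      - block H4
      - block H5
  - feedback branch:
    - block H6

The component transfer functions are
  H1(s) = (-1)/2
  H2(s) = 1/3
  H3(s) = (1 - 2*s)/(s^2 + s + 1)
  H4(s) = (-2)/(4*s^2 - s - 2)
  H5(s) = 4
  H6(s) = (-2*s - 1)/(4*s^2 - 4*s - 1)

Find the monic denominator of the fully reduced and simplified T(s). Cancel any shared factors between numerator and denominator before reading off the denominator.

The answer is s^6 + 5*s^5/12 - 23*s^4/12 - 15*s^3/16 + 21*s^2/16 + 5*s/6 + 1/12.

Reasoning:
Step 1. feedback reduction of H2, H3: (s^2 + s + 1)/(3*s^2 + 5*s + 2)
Step 2. combine H1, [H2/(1-H2*H3)] in parallel: (-s^2 - 3*s)/(6*s^2 + 10*s + 4)
Step 3. combine (H1+[H2/(1-H2*H3)]), H4, H5 in series: (4*s^2 + 12*s)/(12*s^4 + 17*s^3 - 3*s^2 - 12*s - 4)
Step 4. feedback reduction of ((H1+[H2/(1-H2*H3)])*H4*H5), H6: (16*s^4 + 32*s^3 - 52*s^2 - 12*s)/(48*s^6 + 20*s^5 - 92*s^4 - 45*s^3 + 63*s^2 + 40*s + 4)
The result of step 4 is T(s) in lowest terms. Its denominator has leading coefficient 48; dividing the denominator through by 48 makes it monic.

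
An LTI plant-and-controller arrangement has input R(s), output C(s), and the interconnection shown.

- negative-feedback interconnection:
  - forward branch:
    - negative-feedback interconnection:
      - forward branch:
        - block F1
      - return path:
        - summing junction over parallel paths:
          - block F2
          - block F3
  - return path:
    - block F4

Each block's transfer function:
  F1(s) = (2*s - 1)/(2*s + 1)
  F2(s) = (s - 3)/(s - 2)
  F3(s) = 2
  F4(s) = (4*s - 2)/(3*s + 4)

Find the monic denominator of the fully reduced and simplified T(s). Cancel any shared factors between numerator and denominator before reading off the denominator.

Answer: s^3 - 13*s^2/8 - 47*s/32 + 1/2

Working:
(1) sum the parallel branches F2, F3, giving (3*s - 7)/(s - 2)
(2) collapse the loop (F1 forward, (F2+F3) return), giving (2*s^2 - 5*s + 2)/(8*s^2 - 20*s + 5)
(3) apply the feedback formula to [F1/(1+F1*(F2+F3))], F4, giving (6*s^3 - 7*s^2 - 14*s + 8)/(32*s^3 - 52*s^2 - 47*s + 16)
T(s) is the step-3 result (common factors already cancelled). Leading coefficient of the denominator: 32. Divide through by 32 for the monic polynomial.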